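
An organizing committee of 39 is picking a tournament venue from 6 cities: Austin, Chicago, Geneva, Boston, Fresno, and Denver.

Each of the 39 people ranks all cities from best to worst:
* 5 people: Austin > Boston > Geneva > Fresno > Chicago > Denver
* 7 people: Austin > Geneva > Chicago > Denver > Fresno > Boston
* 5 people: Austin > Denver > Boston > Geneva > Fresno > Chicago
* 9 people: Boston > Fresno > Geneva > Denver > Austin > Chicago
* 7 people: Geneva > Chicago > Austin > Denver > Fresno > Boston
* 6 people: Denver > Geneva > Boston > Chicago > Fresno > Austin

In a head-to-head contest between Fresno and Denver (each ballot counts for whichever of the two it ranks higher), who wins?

Denver

Fresno is ranked above Denver on 14 ballots; Denver above Fresno on 25.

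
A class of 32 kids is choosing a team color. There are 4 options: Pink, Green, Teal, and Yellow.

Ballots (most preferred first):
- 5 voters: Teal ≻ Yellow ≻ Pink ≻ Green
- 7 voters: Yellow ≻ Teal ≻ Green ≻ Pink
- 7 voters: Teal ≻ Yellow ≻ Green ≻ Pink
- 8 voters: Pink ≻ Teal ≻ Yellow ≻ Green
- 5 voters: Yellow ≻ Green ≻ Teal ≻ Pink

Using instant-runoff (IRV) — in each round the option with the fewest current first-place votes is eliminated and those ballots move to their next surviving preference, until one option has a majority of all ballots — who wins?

Teal

Round 1: Pink 8, Green 0, Teal 12, Yellow 12. Green eliminated.
Round 2: Pink 8, Teal 12, Yellow 12. Pink eliminated.
Round 3: Teal 20, Yellow 12. Teal has a majority (≥17).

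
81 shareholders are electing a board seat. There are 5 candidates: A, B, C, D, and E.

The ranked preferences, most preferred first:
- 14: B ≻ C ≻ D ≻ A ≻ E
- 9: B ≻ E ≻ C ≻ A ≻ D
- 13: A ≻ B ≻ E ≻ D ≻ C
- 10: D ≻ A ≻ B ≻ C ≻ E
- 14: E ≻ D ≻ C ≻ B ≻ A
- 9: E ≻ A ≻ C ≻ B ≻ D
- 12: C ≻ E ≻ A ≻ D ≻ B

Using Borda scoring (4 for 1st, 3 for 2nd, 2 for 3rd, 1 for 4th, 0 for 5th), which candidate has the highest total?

A: 14×1 + 9×1 + 13×4 + 10×3 + 14×0 + 9×3 + 12×2 = 156
B: 14×4 + 9×4 + 13×3 + 10×2 + 14×1 + 9×1 + 12×0 = 174
C: 14×3 + 9×2 + 13×0 + 10×1 + 14×2 + 9×2 + 12×4 = 164
D: 14×2 + 9×0 + 13×1 + 10×4 + 14×3 + 9×0 + 12×1 = 135
E: 14×0 + 9×3 + 13×2 + 10×0 + 14×4 + 9×4 + 12×3 = 181

E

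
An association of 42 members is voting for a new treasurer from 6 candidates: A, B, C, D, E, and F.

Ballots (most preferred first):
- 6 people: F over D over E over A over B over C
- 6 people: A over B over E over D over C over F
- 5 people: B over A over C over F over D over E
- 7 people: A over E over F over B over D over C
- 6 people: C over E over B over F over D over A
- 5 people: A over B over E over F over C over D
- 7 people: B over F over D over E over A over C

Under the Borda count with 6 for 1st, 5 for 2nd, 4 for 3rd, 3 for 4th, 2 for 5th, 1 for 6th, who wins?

A: 6×3 + 6×6 + 5×5 + 7×6 + 6×1 + 5×6 + 7×2 = 171
B: 6×2 + 6×5 + 5×6 + 7×3 + 6×4 + 5×5 + 7×6 = 184
C: 6×1 + 6×2 + 5×4 + 7×1 + 6×6 + 5×2 + 7×1 = 98
D: 6×5 + 6×3 + 5×2 + 7×2 + 6×2 + 5×1 + 7×4 = 117
E: 6×4 + 6×4 + 5×1 + 7×5 + 6×5 + 5×4 + 7×3 = 159
F: 6×6 + 6×1 + 5×3 + 7×4 + 6×3 + 5×3 + 7×5 = 153

B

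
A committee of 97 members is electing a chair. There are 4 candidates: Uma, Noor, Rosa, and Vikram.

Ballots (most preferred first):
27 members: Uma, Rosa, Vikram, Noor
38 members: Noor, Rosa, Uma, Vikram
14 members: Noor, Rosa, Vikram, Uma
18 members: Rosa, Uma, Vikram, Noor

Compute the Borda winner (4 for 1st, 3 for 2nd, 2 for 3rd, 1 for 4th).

Rosa

Uma: 27×4 + 38×2 + 14×1 + 18×3 = 252
Noor: 27×1 + 38×4 + 14×4 + 18×1 = 253
Rosa: 27×3 + 38×3 + 14×3 + 18×4 = 309
Vikram: 27×2 + 38×1 + 14×2 + 18×2 = 156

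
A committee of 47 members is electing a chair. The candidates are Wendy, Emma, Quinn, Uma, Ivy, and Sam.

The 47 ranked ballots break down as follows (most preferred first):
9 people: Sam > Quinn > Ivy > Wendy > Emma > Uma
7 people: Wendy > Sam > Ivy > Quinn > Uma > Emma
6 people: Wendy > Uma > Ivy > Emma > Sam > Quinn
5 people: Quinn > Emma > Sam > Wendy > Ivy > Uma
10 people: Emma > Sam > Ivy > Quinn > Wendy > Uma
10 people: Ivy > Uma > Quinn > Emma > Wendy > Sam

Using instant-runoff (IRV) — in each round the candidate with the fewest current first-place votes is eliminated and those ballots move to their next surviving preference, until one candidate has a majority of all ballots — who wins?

Ivy

Round 1: Wendy 13, Emma 10, Quinn 5, Uma 0, Ivy 10, Sam 9. Uma eliminated.
Round 2: Wendy 13, Emma 10, Quinn 5, Ivy 10, Sam 9. Quinn eliminated.
Round 3: Wendy 13, Emma 15, Ivy 10, Sam 9. Sam eliminated.
Round 4: Wendy 13, Emma 15, Ivy 19. Wendy eliminated.
Round 5: Emma 15, Ivy 32. Ivy has a majority (≥24).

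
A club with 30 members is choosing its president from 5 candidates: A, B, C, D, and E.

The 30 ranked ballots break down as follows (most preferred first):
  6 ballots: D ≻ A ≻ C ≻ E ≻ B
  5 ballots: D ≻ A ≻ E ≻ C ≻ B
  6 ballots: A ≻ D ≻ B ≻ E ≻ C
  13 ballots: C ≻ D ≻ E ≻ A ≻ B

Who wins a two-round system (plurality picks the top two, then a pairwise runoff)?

Round 1 first-place votes: A 6, B 0, C 13, D 11, E 0. C and D advance.
Runoff: C is ranked above D on 13 ballots, D above C on 17.

D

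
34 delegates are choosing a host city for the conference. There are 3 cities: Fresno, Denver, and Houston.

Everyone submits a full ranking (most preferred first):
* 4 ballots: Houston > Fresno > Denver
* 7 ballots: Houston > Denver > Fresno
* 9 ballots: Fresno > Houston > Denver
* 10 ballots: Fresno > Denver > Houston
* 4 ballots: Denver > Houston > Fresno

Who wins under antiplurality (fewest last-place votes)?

Houston

Last-place votes: Fresno 11, Denver 13, Houston 10.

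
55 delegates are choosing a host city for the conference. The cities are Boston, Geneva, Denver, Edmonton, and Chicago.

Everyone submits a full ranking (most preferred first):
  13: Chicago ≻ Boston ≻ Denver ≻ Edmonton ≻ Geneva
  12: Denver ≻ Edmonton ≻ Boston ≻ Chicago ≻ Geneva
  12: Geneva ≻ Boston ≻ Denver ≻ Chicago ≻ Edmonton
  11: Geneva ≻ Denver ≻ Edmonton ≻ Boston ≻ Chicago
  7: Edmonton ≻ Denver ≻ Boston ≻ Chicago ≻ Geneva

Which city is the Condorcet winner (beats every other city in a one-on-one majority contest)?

Denver vs Boston: 30–25
Denver vs Geneva: 32–23
Denver vs Edmonton: 48–7
Denver vs Chicago: 42–13
Denver beats every other city.

Denver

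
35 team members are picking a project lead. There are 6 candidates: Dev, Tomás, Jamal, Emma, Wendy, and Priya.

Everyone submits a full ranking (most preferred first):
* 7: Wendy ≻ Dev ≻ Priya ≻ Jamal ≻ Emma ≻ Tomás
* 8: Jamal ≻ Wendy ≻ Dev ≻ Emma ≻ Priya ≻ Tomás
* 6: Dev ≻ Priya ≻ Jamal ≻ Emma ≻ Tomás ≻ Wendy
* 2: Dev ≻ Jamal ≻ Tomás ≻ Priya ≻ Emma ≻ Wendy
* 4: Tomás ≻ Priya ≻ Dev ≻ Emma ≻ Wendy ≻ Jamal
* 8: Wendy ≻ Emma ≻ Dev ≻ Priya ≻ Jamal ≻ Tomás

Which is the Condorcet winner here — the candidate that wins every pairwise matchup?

Wendy

Wendy vs Dev: 23–12
Wendy vs Tomás: 23–12
Wendy vs Jamal: 19–16
Wendy vs Emma: 23–12
Wendy vs Priya: 23–12
Wendy beats every other candidate.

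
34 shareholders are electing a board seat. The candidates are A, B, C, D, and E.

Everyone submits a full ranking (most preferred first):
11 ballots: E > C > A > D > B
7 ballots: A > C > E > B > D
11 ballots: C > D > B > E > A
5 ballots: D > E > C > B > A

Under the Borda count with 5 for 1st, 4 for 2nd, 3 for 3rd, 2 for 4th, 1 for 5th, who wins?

C

A: 11×3 + 7×5 + 11×1 + 5×1 = 84
B: 11×1 + 7×2 + 11×3 + 5×2 = 68
C: 11×4 + 7×4 + 11×5 + 5×3 = 142
D: 11×2 + 7×1 + 11×4 + 5×5 = 98
E: 11×5 + 7×3 + 11×2 + 5×4 = 118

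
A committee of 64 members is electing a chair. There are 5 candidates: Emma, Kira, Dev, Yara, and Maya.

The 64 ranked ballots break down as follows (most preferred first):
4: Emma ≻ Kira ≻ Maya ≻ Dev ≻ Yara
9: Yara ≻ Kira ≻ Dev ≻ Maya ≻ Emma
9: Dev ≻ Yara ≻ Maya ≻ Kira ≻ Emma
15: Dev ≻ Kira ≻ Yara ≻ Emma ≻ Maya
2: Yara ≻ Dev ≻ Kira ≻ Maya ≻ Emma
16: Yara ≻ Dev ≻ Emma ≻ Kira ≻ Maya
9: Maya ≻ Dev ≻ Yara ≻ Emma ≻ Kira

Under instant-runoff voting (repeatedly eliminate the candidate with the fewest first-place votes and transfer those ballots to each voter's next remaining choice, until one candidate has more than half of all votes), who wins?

Round 1: Emma 4, Kira 0, Dev 24, Yara 27, Maya 9. Kira eliminated.
Round 2: Emma 4, Dev 24, Yara 27, Maya 9. Emma eliminated.
Round 3: Dev 24, Yara 27, Maya 13. Maya eliminated.
Round 4: Dev 37, Yara 27. Dev has a majority (≥33).

Dev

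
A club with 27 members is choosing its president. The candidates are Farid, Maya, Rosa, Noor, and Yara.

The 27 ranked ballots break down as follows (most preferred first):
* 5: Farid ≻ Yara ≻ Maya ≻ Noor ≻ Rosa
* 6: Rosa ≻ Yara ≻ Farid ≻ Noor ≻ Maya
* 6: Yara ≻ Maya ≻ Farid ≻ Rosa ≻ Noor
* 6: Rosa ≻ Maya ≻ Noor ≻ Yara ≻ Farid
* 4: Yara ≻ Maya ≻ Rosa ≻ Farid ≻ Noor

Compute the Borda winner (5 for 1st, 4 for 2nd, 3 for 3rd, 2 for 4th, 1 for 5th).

Farid: 5×5 + 6×3 + 6×3 + 6×1 + 4×2 = 75
Maya: 5×3 + 6×1 + 6×4 + 6×4 + 4×4 = 85
Rosa: 5×1 + 6×5 + 6×2 + 6×5 + 4×3 = 89
Noor: 5×2 + 6×2 + 6×1 + 6×3 + 4×1 = 50
Yara: 5×4 + 6×4 + 6×5 + 6×2 + 4×5 = 106

Yara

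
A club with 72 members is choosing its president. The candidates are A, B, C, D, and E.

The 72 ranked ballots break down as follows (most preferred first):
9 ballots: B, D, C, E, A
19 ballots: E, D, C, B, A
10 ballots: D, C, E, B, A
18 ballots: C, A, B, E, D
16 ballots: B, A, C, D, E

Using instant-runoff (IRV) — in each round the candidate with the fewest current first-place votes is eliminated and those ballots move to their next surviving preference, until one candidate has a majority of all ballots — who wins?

C

Round 1: A 0, B 25, C 18, D 10, E 19. A eliminated.
Round 2: B 25, C 18, D 10, E 19. D eliminated.
Round 3: B 25, C 28, E 19. E eliminated.
Round 4: B 25, C 47. C has a majority (≥37).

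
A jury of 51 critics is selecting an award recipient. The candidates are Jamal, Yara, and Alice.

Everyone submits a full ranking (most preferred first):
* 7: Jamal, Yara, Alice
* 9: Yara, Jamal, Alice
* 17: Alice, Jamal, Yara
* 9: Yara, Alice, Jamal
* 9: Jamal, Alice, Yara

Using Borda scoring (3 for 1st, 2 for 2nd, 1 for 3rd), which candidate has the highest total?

Jamal: 7×3 + 9×2 + 17×2 + 9×1 + 9×3 = 109
Yara: 7×2 + 9×3 + 17×1 + 9×3 + 9×1 = 94
Alice: 7×1 + 9×1 + 17×3 + 9×2 + 9×2 = 103

Jamal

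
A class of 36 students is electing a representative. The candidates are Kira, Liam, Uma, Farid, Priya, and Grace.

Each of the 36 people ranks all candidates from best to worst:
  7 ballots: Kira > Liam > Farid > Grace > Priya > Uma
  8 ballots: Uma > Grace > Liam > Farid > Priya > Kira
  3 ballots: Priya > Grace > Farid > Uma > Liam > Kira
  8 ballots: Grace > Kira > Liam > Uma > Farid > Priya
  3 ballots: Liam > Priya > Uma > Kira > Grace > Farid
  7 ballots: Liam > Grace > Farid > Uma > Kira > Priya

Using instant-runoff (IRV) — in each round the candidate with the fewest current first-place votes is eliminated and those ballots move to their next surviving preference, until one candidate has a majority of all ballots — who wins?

Grace

Round 1: Kira 7, Liam 10, Uma 8, Farid 0, Priya 3, Grace 8. Farid eliminated.
Round 2: Kira 7, Liam 10, Uma 8, Priya 3, Grace 8. Priya eliminated.
Round 3: Kira 7, Liam 10, Uma 8, Grace 11. Kira eliminated.
Round 4: Liam 17, Uma 8, Grace 11. Uma eliminated.
Round 5: Liam 17, Grace 19. Grace has a majority (≥19).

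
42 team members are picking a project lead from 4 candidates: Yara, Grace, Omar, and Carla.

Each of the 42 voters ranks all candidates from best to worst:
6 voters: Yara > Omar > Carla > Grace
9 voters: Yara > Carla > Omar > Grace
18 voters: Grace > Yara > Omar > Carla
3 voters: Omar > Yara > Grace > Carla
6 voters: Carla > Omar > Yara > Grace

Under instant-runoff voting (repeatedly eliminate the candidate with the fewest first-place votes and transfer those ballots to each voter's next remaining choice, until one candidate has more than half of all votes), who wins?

Yara

Round 1: Yara 15, Grace 18, Omar 3, Carla 6. Omar eliminated.
Round 2: Yara 18, Grace 18, Carla 6. Carla eliminated.
Round 3: Yara 24, Grace 18. Yara has a majority (≥22).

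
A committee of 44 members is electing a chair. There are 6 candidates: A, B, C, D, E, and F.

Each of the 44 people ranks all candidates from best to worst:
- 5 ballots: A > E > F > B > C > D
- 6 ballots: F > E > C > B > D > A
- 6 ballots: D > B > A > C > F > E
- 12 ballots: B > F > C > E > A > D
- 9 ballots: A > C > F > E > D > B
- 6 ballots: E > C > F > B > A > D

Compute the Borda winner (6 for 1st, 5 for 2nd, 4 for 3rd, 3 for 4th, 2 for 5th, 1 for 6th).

F

A: 5×6 + 6×1 + 6×4 + 12×2 + 9×6 + 6×2 = 150
B: 5×3 + 6×3 + 6×5 + 12×6 + 9×1 + 6×3 = 162
C: 5×2 + 6×4 + 6×3 + 12×4 + 9×5 + 6×5 = 175
D: 5×1 + 6×2 + 6×6 + 12×1 + 9×2 + 6×1 = 89
E: 5×5 + 6×5 + 6×1 + 12×3 + 9×3 + 6×6 = 160
F: 5×4 + 6×6 + 6×2 + 12×5 + 9×4 + 6×4 = 188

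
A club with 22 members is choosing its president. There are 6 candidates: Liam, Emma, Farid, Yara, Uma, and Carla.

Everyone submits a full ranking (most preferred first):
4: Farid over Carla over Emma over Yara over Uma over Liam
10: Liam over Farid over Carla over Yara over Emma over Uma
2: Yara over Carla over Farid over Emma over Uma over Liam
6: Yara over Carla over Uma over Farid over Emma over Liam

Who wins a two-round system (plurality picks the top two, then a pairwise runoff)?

Yara

Round 1 first-place votes: Liam 10, Emma 0, Farid 4, Yara 8, Uma 0, Carla 0. Liam and Yara advance.
Runoff: Liam is ranked above Yara on 10 ballots, Yara above Liam on 12.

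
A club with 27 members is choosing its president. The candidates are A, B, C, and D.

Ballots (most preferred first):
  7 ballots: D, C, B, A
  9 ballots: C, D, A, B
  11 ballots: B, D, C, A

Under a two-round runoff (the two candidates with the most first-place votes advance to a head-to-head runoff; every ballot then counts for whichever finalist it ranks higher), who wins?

Round 1 first-place votes: A 0, B 11, C 9, D 7. B and C advance.
Runoff: B is ranked above C on 11 ballots, C above B on 16.

C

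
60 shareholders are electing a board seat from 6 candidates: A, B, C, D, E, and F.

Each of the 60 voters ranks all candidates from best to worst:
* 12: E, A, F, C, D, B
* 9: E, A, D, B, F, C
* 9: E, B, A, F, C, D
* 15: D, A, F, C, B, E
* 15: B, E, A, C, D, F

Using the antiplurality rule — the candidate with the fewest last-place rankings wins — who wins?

Last-place votes: A 0, B 12, C 9, D 9, E 15, F 15.

A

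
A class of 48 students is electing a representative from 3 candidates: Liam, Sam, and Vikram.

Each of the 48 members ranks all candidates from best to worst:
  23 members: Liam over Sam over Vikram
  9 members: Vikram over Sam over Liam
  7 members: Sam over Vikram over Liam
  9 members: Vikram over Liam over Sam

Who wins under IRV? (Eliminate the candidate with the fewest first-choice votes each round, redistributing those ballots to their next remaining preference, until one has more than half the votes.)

Vikram

Round 1: Liam 23, Sam 7, Vikram 18. Sam eliminated.
Round 2: Liam 23, Vikram 25. Vikram has a majority (≥25).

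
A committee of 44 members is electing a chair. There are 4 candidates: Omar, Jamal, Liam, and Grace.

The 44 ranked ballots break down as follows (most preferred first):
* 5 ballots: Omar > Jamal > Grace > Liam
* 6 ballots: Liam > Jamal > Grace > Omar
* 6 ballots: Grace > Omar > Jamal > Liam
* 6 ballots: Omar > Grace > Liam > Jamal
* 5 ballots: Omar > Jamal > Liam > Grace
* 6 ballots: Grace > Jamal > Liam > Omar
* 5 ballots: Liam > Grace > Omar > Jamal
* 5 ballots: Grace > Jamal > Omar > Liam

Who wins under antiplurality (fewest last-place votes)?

Last-place votes: Omar 12, Jamal 11, Liam 16, Grace 5.

Grace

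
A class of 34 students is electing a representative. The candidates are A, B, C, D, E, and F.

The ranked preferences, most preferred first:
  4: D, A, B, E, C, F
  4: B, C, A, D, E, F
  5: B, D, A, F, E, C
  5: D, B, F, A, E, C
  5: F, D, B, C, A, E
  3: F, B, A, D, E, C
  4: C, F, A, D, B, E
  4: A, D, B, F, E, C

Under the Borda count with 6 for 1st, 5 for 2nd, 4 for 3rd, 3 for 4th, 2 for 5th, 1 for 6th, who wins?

D

A: 4×5 + 4×4 + 5×4 + 5×3 + 5×2 + 3×4 + 4×4 + 4×6 = 133
B: 4×4 + 4×6 + 5×6 + 5×5 + 5×4 + 3×5 + 4×2 + 4×4 = 154
C: 4×2 + 4×5 + 5×1 + 5×1 + 5×3 + 3×1 + 4×6 + 4×1 = 84
D: 4×6 + 4×3 + 5×5 + 5×6 + 5×5 + 3×3 + 4×3 + 4×5 = 157
E: 4×3 + 4×2 + 5×2 + 5×2 + 5×1 + 3×2 + 4×1 + 4×2 = 63
F: 4×1 + 4×1 + 5×3 + 5×4 + 5×6 + 3×6 + 4×5 + 4×3 = 123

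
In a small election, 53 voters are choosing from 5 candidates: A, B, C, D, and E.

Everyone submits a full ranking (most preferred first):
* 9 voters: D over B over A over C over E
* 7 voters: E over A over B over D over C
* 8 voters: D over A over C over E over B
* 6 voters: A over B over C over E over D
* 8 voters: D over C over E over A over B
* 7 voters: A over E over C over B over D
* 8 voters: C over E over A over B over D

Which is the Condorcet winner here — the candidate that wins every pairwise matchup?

A vs B: 44–9
A vs C: 37–16
A vs D: 28–25
A vs E: 30–23
A beats every other candidate.

A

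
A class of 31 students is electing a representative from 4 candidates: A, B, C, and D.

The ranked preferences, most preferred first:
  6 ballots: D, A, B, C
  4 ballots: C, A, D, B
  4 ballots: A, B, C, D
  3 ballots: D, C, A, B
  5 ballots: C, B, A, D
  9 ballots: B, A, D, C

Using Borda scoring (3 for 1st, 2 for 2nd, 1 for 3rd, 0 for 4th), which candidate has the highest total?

A

A: 6×2 + 4×2 + 4×3 + 3×1 + 5×1 + 9×2 = 58
B: 6×1 + 4×0 + 4×2 + 3×0 + 5×2 + 9×3 = 51
C: 6×0 + 4×3 + 4×1 + 3×2 + 5×3 + 9×0 = 37
D: 6×3 + 4×1 + 4×0 + 3×3 + 5×0 + 9×1 = 40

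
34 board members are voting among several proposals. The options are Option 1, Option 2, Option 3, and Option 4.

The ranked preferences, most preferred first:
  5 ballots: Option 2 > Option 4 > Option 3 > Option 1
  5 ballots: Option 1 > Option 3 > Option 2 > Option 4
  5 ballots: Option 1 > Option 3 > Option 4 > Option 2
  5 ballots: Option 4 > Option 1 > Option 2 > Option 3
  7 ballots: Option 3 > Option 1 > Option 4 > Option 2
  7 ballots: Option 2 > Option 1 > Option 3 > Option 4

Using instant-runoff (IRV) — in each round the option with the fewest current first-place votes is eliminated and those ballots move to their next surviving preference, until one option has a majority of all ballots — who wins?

Round 1: Option 1 10, Option 2 12, Option 3 7, Option 4 5. Option 4 eliminated.
Round 2: Option 1 15, Option 2 12, Option 3 7. Option 3 eliminated.
Round 3: Option 1 22, Option 2 12. Option 1 has a majority (≥18).

Option 1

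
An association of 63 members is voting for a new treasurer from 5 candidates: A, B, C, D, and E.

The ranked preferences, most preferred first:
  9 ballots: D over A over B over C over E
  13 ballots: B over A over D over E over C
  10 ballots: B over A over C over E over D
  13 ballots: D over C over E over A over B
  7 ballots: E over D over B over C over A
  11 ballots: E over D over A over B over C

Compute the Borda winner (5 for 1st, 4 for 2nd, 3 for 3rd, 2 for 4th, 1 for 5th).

D

A: 9×4 + 13×4 + 10×4 + 13×2 + 7×1 + 11×3 = 194
B: 9×3 + 13×5 + 10×5 + 13×1 + 7×3 + 11×2 = 198
C: 9×2 + 13×1 + 10×3 + 13×4 + 7×2 + 11×1 = 138
D: 9×5 + 13×3 + 10×1 + 13×5 + 7×4 + 11×4 = 231
E: 9×1 + 13×2 + 10×2 + 13×3 + 7×5 + 11×5 = 184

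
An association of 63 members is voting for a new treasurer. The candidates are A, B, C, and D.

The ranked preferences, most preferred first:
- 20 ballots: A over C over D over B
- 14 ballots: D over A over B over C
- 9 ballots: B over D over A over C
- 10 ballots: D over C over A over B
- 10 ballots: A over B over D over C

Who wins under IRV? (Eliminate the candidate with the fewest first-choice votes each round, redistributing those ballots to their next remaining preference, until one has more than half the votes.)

D

Round 1: A 30, B 9, C 0, D 24. C eliminated.
Round 2: A 30, B 9, D 24. B eliminated.
Round 3: A 30, D 33. D has a majority (≥32).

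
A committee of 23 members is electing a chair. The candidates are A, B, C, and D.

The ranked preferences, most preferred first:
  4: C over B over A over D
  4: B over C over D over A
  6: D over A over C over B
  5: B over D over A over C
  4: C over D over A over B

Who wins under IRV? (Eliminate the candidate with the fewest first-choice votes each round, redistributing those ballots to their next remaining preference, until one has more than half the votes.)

C

Round 1: A 0, B 9, C 8, D 6. A eliminated.
Round 2: B 9, C 8, D 6. D eliminated.
Round 3: B 9, C 14. C has a majority (≥12).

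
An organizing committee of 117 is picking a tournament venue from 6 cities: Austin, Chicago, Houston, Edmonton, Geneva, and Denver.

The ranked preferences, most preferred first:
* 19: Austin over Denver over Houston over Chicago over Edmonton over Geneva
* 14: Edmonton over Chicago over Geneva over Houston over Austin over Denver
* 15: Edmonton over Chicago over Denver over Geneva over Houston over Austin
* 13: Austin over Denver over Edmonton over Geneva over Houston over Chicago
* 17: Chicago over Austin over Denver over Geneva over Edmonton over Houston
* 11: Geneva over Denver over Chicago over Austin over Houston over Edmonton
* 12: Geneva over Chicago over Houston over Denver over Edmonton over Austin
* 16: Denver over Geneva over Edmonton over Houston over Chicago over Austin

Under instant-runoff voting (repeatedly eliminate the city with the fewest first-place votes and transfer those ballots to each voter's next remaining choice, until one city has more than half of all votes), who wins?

Geneva

Round 1: Austin 32, Chicago 17, Houston 0, Edmonton 29, Geneva 23, Denver 16. Houston eliminated.
Round 2: Austin 32, Chicago 17, Edmonton 29, Geneva 23, Denver 16. Denver eliminated.
Round 3: Austin 32, Chicago 17, Edmonton 29, Geneva 39. Chicago eliminated.
Round 4: Austin 49, Edmonton 29, Geneva 39. Edmonton eliminated.
Round 5: Austin 49, Geneva 68. Geneva has a majority (≥59).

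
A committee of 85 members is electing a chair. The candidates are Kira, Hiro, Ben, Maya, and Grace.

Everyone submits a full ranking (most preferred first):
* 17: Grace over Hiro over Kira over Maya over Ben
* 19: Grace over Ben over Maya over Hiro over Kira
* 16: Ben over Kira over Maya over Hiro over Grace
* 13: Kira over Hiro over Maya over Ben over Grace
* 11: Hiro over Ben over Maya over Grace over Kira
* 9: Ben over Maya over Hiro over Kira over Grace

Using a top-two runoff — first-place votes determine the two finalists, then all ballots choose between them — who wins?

Ben

Round 1 first-place votes: Kira 13, Hiro 11, Ben 25, Maya 0, Grace 36. Grace and Ben advance.
Runoff: Grace is ranked above Ben on 36 ballots, Ben above Grace on 49.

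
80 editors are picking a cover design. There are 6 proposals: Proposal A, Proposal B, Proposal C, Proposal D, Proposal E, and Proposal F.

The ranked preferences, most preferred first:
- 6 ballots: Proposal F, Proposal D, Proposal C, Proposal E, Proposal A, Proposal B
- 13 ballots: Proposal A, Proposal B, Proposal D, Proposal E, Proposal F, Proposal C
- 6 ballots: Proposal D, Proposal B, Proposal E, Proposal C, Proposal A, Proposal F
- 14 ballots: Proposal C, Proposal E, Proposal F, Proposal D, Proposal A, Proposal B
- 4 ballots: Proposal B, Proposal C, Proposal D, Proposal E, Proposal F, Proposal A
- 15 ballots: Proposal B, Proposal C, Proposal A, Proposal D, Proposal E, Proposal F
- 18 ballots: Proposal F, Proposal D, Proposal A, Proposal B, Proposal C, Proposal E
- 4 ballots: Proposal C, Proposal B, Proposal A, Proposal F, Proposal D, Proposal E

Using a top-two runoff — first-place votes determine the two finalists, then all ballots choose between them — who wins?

Proposal B

Round 1 first-place votes: Proposal A 13, Proposal B 19, Proposal C 18, Proposal D 6, Proposal E 0, Proposal F 24. Proposal F and Proposal B advance.
Runoff: Proposal F is ranked above Proposal B on 38 ballots, Proposal B above Proposal F on 42.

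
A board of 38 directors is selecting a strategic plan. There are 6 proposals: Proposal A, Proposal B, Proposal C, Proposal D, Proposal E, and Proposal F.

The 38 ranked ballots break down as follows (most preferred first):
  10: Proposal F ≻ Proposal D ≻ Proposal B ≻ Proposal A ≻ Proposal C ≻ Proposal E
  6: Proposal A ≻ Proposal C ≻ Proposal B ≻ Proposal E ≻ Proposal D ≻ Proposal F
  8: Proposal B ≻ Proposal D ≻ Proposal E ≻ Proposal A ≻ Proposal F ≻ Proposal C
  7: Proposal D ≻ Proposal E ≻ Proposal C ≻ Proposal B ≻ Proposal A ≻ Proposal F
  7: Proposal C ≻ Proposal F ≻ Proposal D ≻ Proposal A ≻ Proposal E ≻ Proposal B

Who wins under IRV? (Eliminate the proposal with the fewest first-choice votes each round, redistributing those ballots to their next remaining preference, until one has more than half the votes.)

Round 1: Proposal A 6, Proposal B 8, Proposal C 7, Proposal D 7, Proposal E 0, Proposal F 10. Proposal E eliminated.
Round 2: Proposal A 6, Proposal B 8, Proposal C 7, Proposal D 7, Proposal F 10. Proposal A eliminated.
Round 3: Proposal B 8, Proposal C 13, Proposal D 7, Proposal F 10. Proposal D eliminated.
Round 4: Proposal B 8, Proposal C 20, Proposal F 10. Proposal C has a majority (≥20).

Proposal C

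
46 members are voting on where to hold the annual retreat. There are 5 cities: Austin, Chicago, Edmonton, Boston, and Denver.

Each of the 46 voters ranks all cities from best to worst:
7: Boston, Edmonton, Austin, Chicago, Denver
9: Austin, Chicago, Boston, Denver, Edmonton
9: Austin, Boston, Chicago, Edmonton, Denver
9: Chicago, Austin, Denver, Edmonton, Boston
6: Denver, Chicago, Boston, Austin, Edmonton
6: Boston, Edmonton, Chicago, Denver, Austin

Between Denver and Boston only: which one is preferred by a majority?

Denver is ranked above Boston on 15 ballots; Boston above Denver on 31.

Boston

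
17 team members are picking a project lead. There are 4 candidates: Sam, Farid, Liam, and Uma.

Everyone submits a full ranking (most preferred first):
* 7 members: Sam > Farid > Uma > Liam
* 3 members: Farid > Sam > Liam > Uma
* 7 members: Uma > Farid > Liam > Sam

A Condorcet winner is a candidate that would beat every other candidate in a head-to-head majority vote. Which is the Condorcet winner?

Farid

Farid vs Sam: 10–7
Farid vs Liam: 17–0
Farid vs Uma: 10–7
Farid beats every other candidate.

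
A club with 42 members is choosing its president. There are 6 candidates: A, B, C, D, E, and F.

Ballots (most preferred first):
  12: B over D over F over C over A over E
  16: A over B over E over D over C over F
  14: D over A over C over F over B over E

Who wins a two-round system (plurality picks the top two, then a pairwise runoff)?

D

Round 1 first-place votes: A 16, B 12, C 0, D 14, E 0, F 0. A and D advance.
Runoff: A is ranked above D on 16 ballots, D above A on 26.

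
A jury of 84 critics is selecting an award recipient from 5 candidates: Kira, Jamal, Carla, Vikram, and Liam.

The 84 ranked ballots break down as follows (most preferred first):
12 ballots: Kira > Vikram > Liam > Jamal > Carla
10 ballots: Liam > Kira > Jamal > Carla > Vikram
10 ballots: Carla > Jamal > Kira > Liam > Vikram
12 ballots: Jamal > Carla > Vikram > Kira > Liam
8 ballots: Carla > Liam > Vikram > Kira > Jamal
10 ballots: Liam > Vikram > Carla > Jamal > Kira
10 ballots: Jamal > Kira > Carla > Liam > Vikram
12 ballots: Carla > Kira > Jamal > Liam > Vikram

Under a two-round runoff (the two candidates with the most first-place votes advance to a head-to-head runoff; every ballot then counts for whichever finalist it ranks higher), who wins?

Round 1 first-place votes: Kira 12, Jamal 22, Carla 30, Vikram 0, Liam 20. Carla and Jamal advance.
Runoff: Carla is ranked above Jamal on 40 ballots, Jamal above Carla on 44.

Jamal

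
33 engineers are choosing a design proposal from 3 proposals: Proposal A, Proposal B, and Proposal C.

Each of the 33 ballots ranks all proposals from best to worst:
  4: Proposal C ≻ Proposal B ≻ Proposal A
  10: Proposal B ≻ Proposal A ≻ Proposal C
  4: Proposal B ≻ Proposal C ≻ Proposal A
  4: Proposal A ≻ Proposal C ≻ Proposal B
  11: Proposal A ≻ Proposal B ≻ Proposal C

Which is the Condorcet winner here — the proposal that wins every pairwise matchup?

Proposal B vs Proposal A: 18–15
Proposal B vs Proposal C: 25–8
Proposal B beats every other proposal.

Proposal B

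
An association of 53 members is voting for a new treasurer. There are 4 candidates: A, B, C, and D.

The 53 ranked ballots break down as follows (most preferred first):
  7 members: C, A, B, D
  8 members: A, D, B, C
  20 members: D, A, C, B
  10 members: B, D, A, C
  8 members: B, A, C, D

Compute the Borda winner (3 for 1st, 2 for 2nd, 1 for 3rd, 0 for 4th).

A

A: 7×2 + 8×3 + 20×2 + 10×1 + 8×2 = 104
B: 7×1 + 8×1 + 20×0 + 10×3 + 8×3 = 69
C: 7×3 + 8×0 + 20×1 + 10×0 + 8×1 = 49
D: 7×0 + 8×2 + 20×3 + 10×2 + 8×0 = 96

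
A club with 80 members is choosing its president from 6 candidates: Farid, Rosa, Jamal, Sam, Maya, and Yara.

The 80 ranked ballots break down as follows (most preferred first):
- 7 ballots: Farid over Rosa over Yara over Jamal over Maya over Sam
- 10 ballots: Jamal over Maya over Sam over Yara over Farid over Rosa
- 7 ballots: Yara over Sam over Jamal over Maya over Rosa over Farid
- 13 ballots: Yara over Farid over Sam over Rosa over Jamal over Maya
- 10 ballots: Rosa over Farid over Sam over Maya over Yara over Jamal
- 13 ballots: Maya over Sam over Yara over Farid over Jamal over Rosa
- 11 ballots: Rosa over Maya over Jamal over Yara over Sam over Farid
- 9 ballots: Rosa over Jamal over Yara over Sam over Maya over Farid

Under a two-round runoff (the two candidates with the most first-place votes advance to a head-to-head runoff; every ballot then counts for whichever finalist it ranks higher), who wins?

Round 1 first-place votes: Farid 7, Rosa 30, Jamal 10, Sam 0, Maya 13, Yara 20. Rosa and Yara advance.
Runoff: Rosa is ranked above Yara on 37 ballots, Yara above Rosa on 43.

Yara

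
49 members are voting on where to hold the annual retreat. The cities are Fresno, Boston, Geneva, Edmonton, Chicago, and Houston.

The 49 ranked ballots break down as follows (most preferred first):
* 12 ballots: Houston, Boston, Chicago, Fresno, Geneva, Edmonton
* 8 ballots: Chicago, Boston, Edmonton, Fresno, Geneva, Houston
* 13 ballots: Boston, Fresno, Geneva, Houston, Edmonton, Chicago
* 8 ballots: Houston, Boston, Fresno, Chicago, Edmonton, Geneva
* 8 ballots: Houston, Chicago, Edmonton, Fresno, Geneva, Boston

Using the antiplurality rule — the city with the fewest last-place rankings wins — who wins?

Last-place votes: Fresno 0, Boston 8, Geneva 8, Edmonton 12, Chicago 13, Houston 8.

Fresno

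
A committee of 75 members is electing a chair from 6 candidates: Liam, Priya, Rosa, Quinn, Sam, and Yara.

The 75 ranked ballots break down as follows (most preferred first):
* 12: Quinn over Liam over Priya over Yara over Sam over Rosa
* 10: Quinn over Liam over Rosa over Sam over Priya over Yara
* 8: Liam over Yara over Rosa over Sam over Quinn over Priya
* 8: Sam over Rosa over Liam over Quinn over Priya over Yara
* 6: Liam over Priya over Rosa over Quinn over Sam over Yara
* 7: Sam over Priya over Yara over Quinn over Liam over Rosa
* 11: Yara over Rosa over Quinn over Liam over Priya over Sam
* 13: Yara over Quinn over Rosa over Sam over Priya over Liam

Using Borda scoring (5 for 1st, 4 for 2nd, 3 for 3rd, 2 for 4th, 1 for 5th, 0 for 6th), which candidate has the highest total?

Liam: 12×4 + 10×4 + 8×5 + 8×3 + 6×5 + 7×1 + 11×2 + 13×0 = 211
Priya: 12×3 + 10×1 + 8×0 + 8×1 + 6×4 + 7×4 + 11×1 + 13×1 = 130
Rosa: 12×0 + 10×3 + 8×3 + 8×4 + 6×3 + 7×0 + 11×4 + 13×3 = 187
Quinn: 12×5 + 10×5 + 8×1 + 8×2 + 6×2 + 7×2 + 11×3 + 13×4 = 245
Sam: 12×1 + 10×2 + 8×2 + 8×5 + 6×1 + 7×5 + 11×0 + 13×2 = 155
Yara: 12×2 + 10×0 + 8×4 + 8×0 + 6×0 + 7×3 + 11×5 + 13×5 = 197

Quinn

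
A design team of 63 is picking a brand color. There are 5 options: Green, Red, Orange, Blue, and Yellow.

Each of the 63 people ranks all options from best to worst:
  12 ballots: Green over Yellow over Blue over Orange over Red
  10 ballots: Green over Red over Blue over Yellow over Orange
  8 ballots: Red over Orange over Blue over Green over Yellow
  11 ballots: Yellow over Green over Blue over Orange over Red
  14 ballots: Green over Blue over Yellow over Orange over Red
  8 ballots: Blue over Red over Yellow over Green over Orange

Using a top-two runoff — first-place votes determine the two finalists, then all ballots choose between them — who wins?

Green

Round 1 first-place votes: Green 36, Red 8, Orange 0, Blue 8, Yellow 11. Green and Yellow advance.
Runoff: Green is ranked above Yellow on 44 ballots, Yellow above Green on 19.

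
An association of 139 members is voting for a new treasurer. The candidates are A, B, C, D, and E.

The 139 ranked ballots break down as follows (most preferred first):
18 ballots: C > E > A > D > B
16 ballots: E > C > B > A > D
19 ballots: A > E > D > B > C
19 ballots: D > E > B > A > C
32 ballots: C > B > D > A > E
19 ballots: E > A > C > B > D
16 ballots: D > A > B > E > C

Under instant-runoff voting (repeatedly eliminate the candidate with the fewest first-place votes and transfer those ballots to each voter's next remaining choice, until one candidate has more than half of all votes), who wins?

Round 1: A 19, B 0, C 50, D 35, E 35. B eliminated.
Round 2: A 19, C 50, D 35, E 35. A eliminated.
Round 3: C 50, D 35, E 54. D eliminated.
Round 4: C 50, E 89. E has a majority (≥70).

E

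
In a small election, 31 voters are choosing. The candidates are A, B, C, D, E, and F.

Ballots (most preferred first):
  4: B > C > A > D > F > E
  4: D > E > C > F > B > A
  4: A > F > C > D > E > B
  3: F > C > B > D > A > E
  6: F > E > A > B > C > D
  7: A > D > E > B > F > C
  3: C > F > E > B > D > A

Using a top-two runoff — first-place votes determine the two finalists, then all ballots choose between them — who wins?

F

Round 1 first-place votes: A 11, B 4, C 3, D 4, E 0, F 9. A and F advance.
Runoff: A is ranked above F on 15 ballots, F above A on 16.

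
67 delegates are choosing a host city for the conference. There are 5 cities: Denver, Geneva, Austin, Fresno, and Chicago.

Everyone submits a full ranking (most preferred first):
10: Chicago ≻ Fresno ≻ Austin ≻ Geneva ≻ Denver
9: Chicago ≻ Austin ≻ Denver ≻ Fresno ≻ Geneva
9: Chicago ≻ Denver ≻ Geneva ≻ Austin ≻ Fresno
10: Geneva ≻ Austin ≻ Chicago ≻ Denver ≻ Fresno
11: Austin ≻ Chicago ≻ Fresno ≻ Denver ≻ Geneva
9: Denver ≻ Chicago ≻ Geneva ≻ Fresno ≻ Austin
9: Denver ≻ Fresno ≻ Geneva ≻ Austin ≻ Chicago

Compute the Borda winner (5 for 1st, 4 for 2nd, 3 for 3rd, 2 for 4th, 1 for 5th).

Denver: 10×1 + 9×3 + 9×4 + 10×2 + 11×2 + 9×5 + 9×5 = 205
Geneva: 10×2 + 9×1 + 9×3 + 10×5 + 11×1 + 9×3 + 9×3 = 171
Austin: 10×3 + 9×4 + 9×2 + 10×4 + 11×5 + 9×1 + 9×2 = 206
Fresno: 10×4 + 9×2 + 9×1 + 10×1 + 11×3 + 9×2 + 9×4 = 164
Chicago: 10×5 + 9×5 + 9×5 + 10×3 + 11×4 + 9×4 + 9×1 = 259

Chicago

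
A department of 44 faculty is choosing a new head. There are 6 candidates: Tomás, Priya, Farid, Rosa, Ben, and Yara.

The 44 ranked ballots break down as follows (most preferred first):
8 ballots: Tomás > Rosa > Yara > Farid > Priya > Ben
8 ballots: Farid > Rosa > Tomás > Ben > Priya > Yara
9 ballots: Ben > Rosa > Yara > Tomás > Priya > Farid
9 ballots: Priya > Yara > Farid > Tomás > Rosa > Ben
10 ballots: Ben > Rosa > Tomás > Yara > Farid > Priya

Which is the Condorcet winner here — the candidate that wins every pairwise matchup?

Rosa vs Tomás: 27–17
Rosa vs Priya: 35–9
Rosa vs Farid: 27–17
Rosa vs Ben: 25–19
Rosa vs Yara: 35–9
Rosa beats every other candidate.

Rosa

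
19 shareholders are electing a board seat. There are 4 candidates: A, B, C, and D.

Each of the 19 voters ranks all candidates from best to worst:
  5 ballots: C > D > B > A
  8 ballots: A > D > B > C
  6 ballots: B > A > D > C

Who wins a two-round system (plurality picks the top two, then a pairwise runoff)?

Round 1 first-place votes: A 8, B 6, C 5, D 0. A and B advance.
Runoff: A is ranked above B on 8 ballots, B above A on 11.

B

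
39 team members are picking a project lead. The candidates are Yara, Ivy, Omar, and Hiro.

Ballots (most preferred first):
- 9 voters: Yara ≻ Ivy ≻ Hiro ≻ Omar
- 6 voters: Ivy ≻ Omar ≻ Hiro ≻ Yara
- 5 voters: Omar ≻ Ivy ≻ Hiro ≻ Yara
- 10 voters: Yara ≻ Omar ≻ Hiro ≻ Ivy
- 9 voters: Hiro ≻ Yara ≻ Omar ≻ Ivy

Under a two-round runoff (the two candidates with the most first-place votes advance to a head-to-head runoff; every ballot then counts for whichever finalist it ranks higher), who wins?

Hiro

Round 1 first-place votes: Yara 19, Ivy 6, Omar 5, Hiro 9. Yara and Hiro advance.
Runoff: Yara is ranked above Hiro on 19 ballots, Hiro above Yara on 20.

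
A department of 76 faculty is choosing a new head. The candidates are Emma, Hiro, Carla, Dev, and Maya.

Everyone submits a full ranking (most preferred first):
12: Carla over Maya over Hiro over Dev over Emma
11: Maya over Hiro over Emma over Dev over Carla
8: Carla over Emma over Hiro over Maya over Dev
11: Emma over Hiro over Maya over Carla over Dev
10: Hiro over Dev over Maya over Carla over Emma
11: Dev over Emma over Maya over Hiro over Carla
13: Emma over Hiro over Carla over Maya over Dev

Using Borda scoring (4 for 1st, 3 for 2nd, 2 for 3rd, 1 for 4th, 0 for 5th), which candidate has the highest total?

Emma: 12×0 + 11×2 + 8×3 + 11×4 + 10×0 + 11×3 + 13×4 = 175
Hiro: 12×2 + 11×3 + 8×2 + 11×3 + 10×4 + 11×1 + 13×3 = 196
Carla: 12×4 + 11×0 + 8×4 + 11×1 + 10×1 + 11×0 + 13×2 = 127
Dev: 12×1 + 11×1 + 8×0 + 11×0 + 10×3 + 11×4 + 13×0 = 97
Maya: 12×3 + 11×4 + 8×1 + 11×2 + 10×2 + 11×2 + 13×1 = 165

Hiro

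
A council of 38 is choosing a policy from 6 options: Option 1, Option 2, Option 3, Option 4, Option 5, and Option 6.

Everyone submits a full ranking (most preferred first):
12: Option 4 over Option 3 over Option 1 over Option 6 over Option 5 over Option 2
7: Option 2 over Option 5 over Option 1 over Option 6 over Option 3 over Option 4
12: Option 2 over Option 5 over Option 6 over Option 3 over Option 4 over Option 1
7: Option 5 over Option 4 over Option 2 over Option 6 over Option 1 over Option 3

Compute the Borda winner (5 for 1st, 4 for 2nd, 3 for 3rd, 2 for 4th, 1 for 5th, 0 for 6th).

Option 5

Option 1: 12×3 + 7×3 + 12×0 + 7×1 = 64
Option 2: 12×0 + 7×5 + 12×5 + 7×3 = 116
Option 3: 12×4 + 7×1 + 12×2 + 7×0 = 79
Option 4: 12×5 + 7×0 + 12×1 + 7×4 = 100
Option 5: 12×1 + 7×4 + 12×4 + 7×5 = 123
Option 6: 12×2 + 7×2 + 12×3 + 7×2 = 88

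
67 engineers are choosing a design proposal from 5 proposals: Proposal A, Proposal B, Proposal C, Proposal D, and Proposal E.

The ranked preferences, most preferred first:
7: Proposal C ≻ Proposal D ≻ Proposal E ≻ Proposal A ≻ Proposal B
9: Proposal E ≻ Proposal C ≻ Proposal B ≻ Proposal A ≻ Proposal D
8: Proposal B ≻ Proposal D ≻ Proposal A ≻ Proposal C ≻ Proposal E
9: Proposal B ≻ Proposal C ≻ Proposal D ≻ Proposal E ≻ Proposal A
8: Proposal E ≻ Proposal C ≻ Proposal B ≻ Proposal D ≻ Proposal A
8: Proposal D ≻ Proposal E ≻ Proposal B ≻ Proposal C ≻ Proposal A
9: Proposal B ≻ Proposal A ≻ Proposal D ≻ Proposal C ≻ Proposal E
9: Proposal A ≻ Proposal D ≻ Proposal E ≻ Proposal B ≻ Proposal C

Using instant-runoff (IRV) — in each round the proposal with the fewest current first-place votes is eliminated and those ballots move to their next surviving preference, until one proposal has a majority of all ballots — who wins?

Round 1: Proposal A 9, Proposal B 26, Proposal C 7, Proposal D 8, Proposal E 17. Proposal C eliminated.
Round 2: Proposal A 9, Proposal B 26, Proposal D 15, Proposal E 17. Proposal A eliminated.
Round 3: Proposal B 26, Proposal D 24, Proposal E 17. Proposal E eliminated.
Round 4: Proposal B 43, Proposal D 24. Proposal B has a majority (≥34).

Proposal B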